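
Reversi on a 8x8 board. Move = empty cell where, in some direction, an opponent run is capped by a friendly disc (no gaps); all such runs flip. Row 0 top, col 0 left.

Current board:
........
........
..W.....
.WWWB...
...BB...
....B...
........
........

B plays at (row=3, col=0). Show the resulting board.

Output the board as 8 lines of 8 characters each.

Place B at (3,0); scan 8 dirs for brackets.
Dir NW: edge -> no flip
Dir N: first cell '.' (not opp) -> no flip
Dir NE: first cell '.' (not opp) -> no flip
Dir W: edge -> no flip
Dir E: opp run (3,1) (3,2) (3,3) capped by B -> flip
Dir SW: edge -> no flip
Dir S: first cell '.' (not opp) -> no flip
Dir SE: first cell '.' (not opp) -> no flip
All flips: (3,1) (3,2) (3,3)

Answer: ........
........
..W.....
BBBBB...
...BB...
....B...
........
........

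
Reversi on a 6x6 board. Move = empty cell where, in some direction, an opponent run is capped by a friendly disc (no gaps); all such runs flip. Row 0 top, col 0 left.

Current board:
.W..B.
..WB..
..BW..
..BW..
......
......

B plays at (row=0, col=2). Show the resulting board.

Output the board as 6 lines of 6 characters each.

Place B at (0,2); scan 8 dirs for brackets.
Dir NW: edge -> no flip
Dir N: edge -> no flip
Dir NE: edge -> no flip
Dir W: opp run (0,1), next='.' -> no flip
Dir E: first cell '.' (not opp) -> no flip
Dir SW: first cell '.' (not opp) -> no flip
Dir S: opp run (1,2) capped by B -> flip
Dir SE: first cell 'B' (not opp) -> no flip
All flips: (1,2)

Answer: .WB.B.
..BB..
..BW..
..BW..
......
......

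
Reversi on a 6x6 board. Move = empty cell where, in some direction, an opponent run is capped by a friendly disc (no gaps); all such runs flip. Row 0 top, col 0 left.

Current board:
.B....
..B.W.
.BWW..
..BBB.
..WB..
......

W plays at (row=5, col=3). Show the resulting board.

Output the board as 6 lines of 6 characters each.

Place W at (5,3); scan 8 dirs for brackets.
Dir NW: first cell 'W' (not opp) -> no flip
Dir N: opp run (4,3) (3,3) capped by W -> flip
Dir NE: first cell '.' (not opp) -> no flip
Dir W: first cell '.' (not opp) -> no flip
Dir E: first cell '.' (not opp) -> no flip
Dir SW: edge -> no flip
Dir S: edge -> no flip
Dir SE: edge -> no flip
All flips: (3,3) (4,3)

Answer: .B....
..B.W.
.BWW..
..BWB.
..WW..
...W..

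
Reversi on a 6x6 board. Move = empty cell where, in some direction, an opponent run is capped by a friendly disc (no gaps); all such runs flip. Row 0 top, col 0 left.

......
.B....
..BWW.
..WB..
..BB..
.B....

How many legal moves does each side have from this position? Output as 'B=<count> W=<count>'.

-- B to move --
(1,2): no bracket -> illegal
(1,3): flips 1 -> legal
(1,4): no bracket -> illegal
(1,5): flips 1 -> legal
(2,1): flips 1 -> legal
(2,5): flips 2 -> legal
(3,1): flips 1 -> legal
(3,4): no bracket -> illegal
(3,5): no bracket -> illegal
(4,1): no bracket -> illegal
B mobility = 5
-- W to move --
(0,0): no bracket -> illegal
(0,1): no bracket -> illegal
(0,2): no bracket -> illegal
(1,0): no bracket -> illegal
(1,2): flips 1 -> legal
(1,3): no bracket -> illegal
(2,0): no bracket -> illegal
(2,1): flips 1 -> legal
(3,1): no bracket -> illegal
(3,4): flips 1 -> legal
(4,0): no bracket -> illegal
(4,1): no bracket -> illegal
(4,4): no bracket -> illegal
(5,0): no bracket -> illegal
(5,2): flips 1 -> legal
(5,3): flips 2 -> legal
(5,4): flips 1 -> legal
W mobility = 6

Answer: B=5 W=6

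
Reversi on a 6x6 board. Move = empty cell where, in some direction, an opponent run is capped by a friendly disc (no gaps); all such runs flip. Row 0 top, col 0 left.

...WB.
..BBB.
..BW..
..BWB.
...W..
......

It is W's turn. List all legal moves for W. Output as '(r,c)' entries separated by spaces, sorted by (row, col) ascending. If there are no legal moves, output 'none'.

Answer: (0,1) (0,5) (1,1) (2,1) (2,5) (3,1) (3,5) (4,1) (4,5)

Derivation:
(0,1): flips 1 -> legal
(0,2): no bracket -> illegal
(0,5): flips 2 -> legal
(1,1): flips 1 -> legal
(1,5): no bracket -> illegal
(2,1): flips 3 -> legal
(2,4): no bracket -> illegal
(2,5): flips 2 -> legal
(3,1): flips 1 -> legal
(3,5): flips 1 -> legal
(4,1): flips 1 -> legal
(4,2): no bracket -> illegal
(4,4): no bracket -> illegal
(4,5): flips 1 -> legal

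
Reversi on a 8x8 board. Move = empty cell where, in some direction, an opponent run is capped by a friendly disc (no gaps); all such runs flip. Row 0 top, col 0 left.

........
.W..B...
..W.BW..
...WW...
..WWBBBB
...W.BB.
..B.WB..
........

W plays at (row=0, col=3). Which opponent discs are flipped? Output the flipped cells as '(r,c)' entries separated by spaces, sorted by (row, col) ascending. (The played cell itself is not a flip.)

Dir NW: edge -> no flip
Dir N: edge -> no flip
Dir NE: edge -> no flip
Dir W: first cell '.' (not opp) -> no flip
Dir E: first cell '.' (not opp) -> no flip
Dir SW: first cell '.' (not opp) -> no flip
Dir S: first cell '.' (not opp) -> no flip
Dir SE: opp run (1,4) capped by W -> flip

Answer: (1,4)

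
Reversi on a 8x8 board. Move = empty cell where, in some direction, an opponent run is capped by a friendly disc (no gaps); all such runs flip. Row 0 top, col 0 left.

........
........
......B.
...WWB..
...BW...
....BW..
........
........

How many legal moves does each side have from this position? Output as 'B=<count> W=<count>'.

-- B to move --
(2,2): no bracket -> illegal
(2,3): flips 1 -> legal
(2,4): flips 2 -> legal
(2,5): flips 1 -> legal
(3,2): flips 2 -> legal
(4,2): no bracket -> illegal
(4,5): flips 1 -> legal
(4,6): no bracket -> illegal
(5,3): flips 1 -> legal
(5,6): flips 1 -> legal
(6,4): no bracket -> illegal
(6,5): no bracket -> illegal
(6,6): no bracket -> illegal
B mobility = 7
-- W to move --
(1,5): no bracket -> illegal
(1,6): no bracket -> illegal
(1,7): flips 2 -> legal
(2,4): no bracket -> illegal
(2,5): no bracket -> illegal
(2,7): no bracket -> illegal
(3,2): no bracket -> illegal
(3,6): flips 1 -> legal
(3,7): no bracket -> illegal
(4,2): flips 1 -> legal
(4,5): no bracket -> illegal
(4,6): no bracket -> illegal
(5,2): flips 1 -> legal
(5,3): flips 2 -> legal
(6,3): no bracket -> illegal
(6,4): flips 1 -> legal
(6,5): no bracket -> illegal
W mobility = 6

Answer: B=7 W=6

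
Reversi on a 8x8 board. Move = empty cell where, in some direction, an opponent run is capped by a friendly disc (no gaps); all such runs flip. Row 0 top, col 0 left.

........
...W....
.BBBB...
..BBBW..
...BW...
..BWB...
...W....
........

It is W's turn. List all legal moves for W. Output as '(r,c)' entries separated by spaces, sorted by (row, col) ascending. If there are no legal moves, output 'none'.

Answer: (1,1) (1,4) (3,1) (4,1) (4,2) (4,5) (5,1) (5,5) (6,4)

Derivation:
(1,0): no bracket -> illegal
(1,1): flips 2 -> legal
(1,2): no bracket -> illegal
(1,4): flips 2 -> legal
(1,5): no bracket -> illegal
(2,0): no bracket -> illegal
(2,5): no bracket -> illegal
(3,0): no bracket -> illegal
(3,1): flips 4 -> legal
(4,1): flips 1 -> legal
(4,2): flips 1 -> legal
(4,5): flips 1 -> legal
(5,1): flips 1 -> legal
(5,5): flips 1 -> legal
(6,1): no bracket -> illegal
(6,2): no bracket -> illegal
(6,4): flips 1 -> legal
(6,5): no bracket -> illegal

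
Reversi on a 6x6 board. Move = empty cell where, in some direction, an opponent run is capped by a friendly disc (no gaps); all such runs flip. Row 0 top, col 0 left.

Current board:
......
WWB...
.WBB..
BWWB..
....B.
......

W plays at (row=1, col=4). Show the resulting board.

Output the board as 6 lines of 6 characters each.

Answer: ......
WWB.W.
.WBW..
BWWB..
....B.
......

Derivation:
Place W at (1,4); scan 8 dirs for brackets.
Dir NW: first cell '.' (not opp) -> no flip
Dir N: first cell '.' (not opp) -> no flip
Dir NE: first cell '.' (not opp) -> no flip
Dir W: first cell '.' (not opp) -> no flip
Dir E: first cell '.' (not opp) -> no flip
Dir SW: opp run (2,3) capped by W -> flip
Dir S: first cell '.' (not opp) -> no flip
Dir SE: first cell '.' (not opp) -> no flip
All flips: (2,3)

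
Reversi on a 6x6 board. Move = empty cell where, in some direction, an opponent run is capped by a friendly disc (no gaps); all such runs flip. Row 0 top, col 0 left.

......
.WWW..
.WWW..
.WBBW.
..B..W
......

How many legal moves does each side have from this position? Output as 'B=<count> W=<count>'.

-- B to move --
(0,0): flips 2 -> legal
(0,1): no bracket -> illegal
(0,2): flips 2 -> legal
(0,3): flips 2 -> legal
(0,4): no bracket -> illegal
(1,0): flips 1 -> legal
(1,4): flips 1 -> legal
(2,0): flips 1 -> legal
(2,4): no bracket -> illegal
(2,5): no bracket -> illegal
(3,0): flips 1 -> legal
(3,5): flips 1 -> legal
(4,0): no bracket -> illegal
(4,1): no bracket -> illegal
(4,3): no bracket -> illegal
(4,4): no bracket -> illegal
(5,4): no bracket -> illegal
(5,5): no bracket -> illegal
B mobility = 8
-- W to move --
(2,4): no bracket -> illegal
(4,1): flips 1 -> legal
(4,3): flips 2 -> legal
(4,4): flips 1 -> legal
(5,1): no bracket -> illegal
(5,2): flips 2 -> legal
(5,3): flips 1 -> legal
W mobility = 5

Answer: B=8 W=5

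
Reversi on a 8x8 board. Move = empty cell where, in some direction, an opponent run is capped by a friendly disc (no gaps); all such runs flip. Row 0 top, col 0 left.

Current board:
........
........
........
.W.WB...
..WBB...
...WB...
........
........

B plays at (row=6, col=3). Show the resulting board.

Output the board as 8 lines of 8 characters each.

Place B at (6,3); scan 8 dirs for brackets.
Dir NW: first cell '.' (not opp) -> no flip
Dir N: opp run (5,3) capped by B -> flip
Dir NE: first cell 'B' (not opp) -> no flip
Dir W: first cell '.' (not opp) -> no flip
Dir E: first cell '.' (not opp) -> no flip
Dir SW: first cell '.' (not opp) -> no flip
Dir S: first cell '.' (not opp) -> no flip
Dir SE: first cell '.' (not opp) -> no flip
All flips: (5,3)

Answer: ........
........
........
.W.WB...
..WBB...
...BB...
...B....
........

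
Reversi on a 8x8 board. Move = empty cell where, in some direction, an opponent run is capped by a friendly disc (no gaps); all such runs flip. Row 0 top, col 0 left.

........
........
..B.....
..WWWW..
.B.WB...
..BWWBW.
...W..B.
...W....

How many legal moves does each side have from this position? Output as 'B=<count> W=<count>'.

Answer: B=10 W=9

Derivation:
-- B to move --
(2,1): no bracket -> illegal
(2,3): flips 1 -> legal
(2,4): flips 1 -> legal
(2,5): flips 2 -> legal
(2,6): flips 1 -> legal
(3,1): no bracket -> illegal
(3,6): no bracket -> illegal
(4,2): flips 2 -> legal
(4,5): no bracket -> illegal
(4,6): flips 1 -> legal
(4,7): no bracket -> illegal
(5,7): flips 1 -> legal
(6,2): flips 1 -> legal
(6,4): flips 1 -> legal
(6,5): no bracket -> illegal
(6,7): no bracket -> illegal
(7,2): no bracket -> illegal
(7,4): flips 1 -> legal
B mobility = 10
-- W to move --
(1,1): flips 1 -> legal
(1,2): flips 1 -> legal
(1,3): no bracket -> illegal
(2,1): no bracket -> illegal
(2,3): no bracket -> illegal
(3,0): flips 2 -> legal
(3,1): no bracket -> illegal
(4,0): no bracket -> illegal
(4,2): no bracket -> illegal
(4,5): flips 1 -> legal
(4,6): no bracket -> illegal
(5,0): flips 1 -> legal
(5,1): flips 1 -> legal
(5,7): no bracket -> illegal
(6,1): flips 1 -> legal
(6,2): no bracket -> illegal
(6,4): no bracket -> illegal
(6,5): no bracket -> illegal
(6,7): no bracket -> illegal
(7,5): no bracket -> illegal
(7,6): flips 1 -> legal
(7,7): flips 3 -> legal
W mobility = 9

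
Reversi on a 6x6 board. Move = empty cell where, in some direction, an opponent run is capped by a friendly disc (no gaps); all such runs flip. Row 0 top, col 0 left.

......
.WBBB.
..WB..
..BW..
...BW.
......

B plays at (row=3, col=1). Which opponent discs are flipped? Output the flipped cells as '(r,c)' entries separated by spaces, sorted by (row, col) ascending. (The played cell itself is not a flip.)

Answer: (2,2)

Derivation:
Dir NW: first cell '.' (not opp) -> no flip
Dir N: first cell '.' (not opp) -> no flip
Dir NE: opp run (2,2) capped by B -> flip
Dir W: first cell '.' (not opp) -> no flip
Dir E: first cell 'B' (not opp) -> no flip
Dir SW: first cell '.' (not opp) -> no flip
Dir S: first cell '.' (not opp) -> no flip
Dir SE: first cell '.' (not opp) -> no flip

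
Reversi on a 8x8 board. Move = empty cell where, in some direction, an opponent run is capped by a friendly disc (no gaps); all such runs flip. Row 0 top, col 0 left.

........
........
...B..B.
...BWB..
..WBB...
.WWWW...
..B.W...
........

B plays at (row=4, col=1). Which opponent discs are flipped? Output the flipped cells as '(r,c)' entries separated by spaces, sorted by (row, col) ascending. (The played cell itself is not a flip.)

Answer: (4,2)

Derivation:
Dir NW: first cell '.' (not opp) -> no flip
Dir N: first cell '.' (not opp) -> no flip
Dir NE: first cell '.' (not opp) -> no flip
Dir W: first cell '.' (not opp) -> no flip
Dir E: opp run (4,2) capped by B -> flip
Dir SW: first cell '.' (not opp) -> no flip
Dir S: opp run (5,1), next='.' -> no flip
Dir SE: opp run (5,2), next='.' -> no flip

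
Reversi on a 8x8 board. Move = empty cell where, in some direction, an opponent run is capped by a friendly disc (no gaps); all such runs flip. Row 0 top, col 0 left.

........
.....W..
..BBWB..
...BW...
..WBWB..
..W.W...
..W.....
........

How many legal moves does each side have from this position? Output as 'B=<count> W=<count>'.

Answer: B=9 W=10

Derivation:
-- B to move --
(0,4): no bracket -> illegal
(0,5): flips 1 -> legal
(0,6): flips 2 -> legal
(1,3): no bracket -> illegal
(1,4): no bracket -> illegal
(1,6): no bracket -> illegal
(2,6): no bracket -> illegal
(3,1): no bracket -> illegal
(3,2): no bracket -> illegal
(3,5): flips 1 -> legal
(4,1): flips 1 -> legal
(5,1): flips 1 -> legal
(5,3): no bracket -> illegal
(5,5): flips 1 -> legal
(6,1): flips 1 -> legal
(6,3): flips 1 -> legal
(6,4): no bracket -> illegal
(6,5): flips 1 -> legal
(7,1): no bracket -> illegal
(7,2): no bracket -> illegal
(7,3): no bracket -> illegal
B mobility = 9
-- W to move --
(1,1): flips 2 -> legal
(1,2): flips 1 -> legal
(1,3): no bracket -> illegal
(1,4): no bracket -> illegal
(1,6): flips 1 -> legal
(2,1): flips 2 -> legal
(2,6): flips 1 -> legal
(3,1): no bracket -> illegal
(3,2): flips 2 -> legal
(3,5): flips 1 -> legal
(3,6): flips 1 -> legal
(4,6): flips 1 -> legal
(5,3): no bracket -> illegal
(5,5): no bracket -> illegal
(5,6): flips 1 -> legal
W mobility = 10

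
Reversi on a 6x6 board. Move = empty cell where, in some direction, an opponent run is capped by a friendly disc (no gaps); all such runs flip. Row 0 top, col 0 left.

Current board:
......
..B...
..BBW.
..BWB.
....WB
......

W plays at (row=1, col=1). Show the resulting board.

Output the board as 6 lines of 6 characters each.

Place W at (1,1); scan 8 dirs for brackets.
Dir NW: first cell '.' (not opp) -> no flip
Dir N: first cell '.' (not opp) -> no flip
Dir NE: first cell '.' (not opp) -> no flip
Dir W: first cell '.' (not opp) -> no flip
Dir E: opp run (1,2), next='.' -> no flip
Dir SW: first cell '.' (not opp) -> no flip
Dir S: first cell '.' (not opp) -> no flip
Dir SE: opp run (2,2) capped by W -> flip
All flips: (2,2)

Answer: ......
.WB...
..WBW.
..BWB.
....WB
......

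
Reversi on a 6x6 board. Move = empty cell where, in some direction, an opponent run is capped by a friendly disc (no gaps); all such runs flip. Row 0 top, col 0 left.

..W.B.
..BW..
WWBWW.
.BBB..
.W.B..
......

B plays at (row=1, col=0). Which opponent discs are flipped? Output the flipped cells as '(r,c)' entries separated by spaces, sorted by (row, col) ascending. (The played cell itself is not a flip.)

Dir NW: edge -> no flip
Dir N: first cell '.' (not opp) -> no flip
Dir NE: first cell '.' (not opp) -> no flip
Dir W: edge -> no flip
Dir E: first cell '.' (not opp) -> no flip
Dir SW: edge -> no flip
Dir S: opp run (2,0), next='.' -> no flip
Dir SE: opp run (2,1) capped by B -> flip

Answer: (2,1)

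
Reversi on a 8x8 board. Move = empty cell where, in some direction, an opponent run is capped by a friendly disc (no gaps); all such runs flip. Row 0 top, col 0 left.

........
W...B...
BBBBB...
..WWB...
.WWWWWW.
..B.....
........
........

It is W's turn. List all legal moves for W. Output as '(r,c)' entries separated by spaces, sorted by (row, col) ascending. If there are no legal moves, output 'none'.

Answer: (0,4) (0,5) (1,1) (1,2) (1,3) (1,5) (2,5) (3,0) (3,5) (6,1) (6,2) (6,3)

Derivation:
(0,3): no bracket -> illegal
(0,4): flips 3 -> legal
(0,5): flips 2 -> legal
(1,1): flips 1 -> legal
(1,2): flips 3 -> legal
(1,3): flips 1 -> legal
(1,5): flips 1 -> legal
(2,5): flips 1 -> legal
(3,0): flips 1 -> legal
(3,1): no bracket -> illegal
(3,5): flips 1 -> legal
(5,1): no bracket -> illegal
(5,3): no bracket -> illegal
(6,1): flips 1 -> legal
(6,2): flips 1 -> legal
(6,3): flips 1 -> legal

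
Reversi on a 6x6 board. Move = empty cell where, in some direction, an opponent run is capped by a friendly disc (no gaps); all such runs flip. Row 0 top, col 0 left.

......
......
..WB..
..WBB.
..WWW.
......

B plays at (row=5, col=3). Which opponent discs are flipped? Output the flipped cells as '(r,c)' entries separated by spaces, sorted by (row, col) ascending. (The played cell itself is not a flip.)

Answer: (4,3)

Derivation:
Dir NW: opp run (4,2), next='.' -> no flip
Dir N: opp run (4,3) capped by B -> flip
Dir NE: opp run (4,4), next='.' -> no flip
Dir W: first cell '.' (not opp) -> no flip
Dir E: first cell '.' (not opp) -> no flip
Dir SW: edge -> no flip
Dir S: edge -> no flip
Dir SE: edge -> no flip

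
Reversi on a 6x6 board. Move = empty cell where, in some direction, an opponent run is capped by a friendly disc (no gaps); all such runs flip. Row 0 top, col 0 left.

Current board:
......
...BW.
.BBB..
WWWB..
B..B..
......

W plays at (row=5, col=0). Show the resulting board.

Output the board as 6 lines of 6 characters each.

Answer: ......
...BW.
.BBB..
WWWB..
W..B..
W.....

Derivation:
Place W at (5,0); scan 8 dirs for brackets.
Dir NW: edge -> no flip
Dir N: opp run (4,0) capped by W -> flip
Dir NE: first cell '.' (not opp) -> no flip
Dir W: edge -> no flip
Dir E: first cell '.' (not opp) -> no flip
Dir SW: edge -> no flip
Dir S: edge -> no flip
Dir SE: edge -> no flip
All flips: (4,0)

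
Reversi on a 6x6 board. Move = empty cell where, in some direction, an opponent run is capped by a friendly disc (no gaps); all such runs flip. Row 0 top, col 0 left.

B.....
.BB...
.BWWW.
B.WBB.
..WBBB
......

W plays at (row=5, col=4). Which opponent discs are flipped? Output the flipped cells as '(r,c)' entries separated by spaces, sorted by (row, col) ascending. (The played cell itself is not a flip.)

Dir NW: opp run (4,3) capped by W -> flip
Dir N: opp run (4,4) (3,4) capped by W -> flip
Dir NE: opp run (4,5), next=edge -> no flip
Dir W: first cell '.' (not opp) -> no flip
Dir E: first cell '.' (not opp) -> no flip
Dir SW: edge -> no flip
Dir S: edge -> no flip
Dir SE: edge -> no flip

Answer: (3,4) (4,3) (4,4)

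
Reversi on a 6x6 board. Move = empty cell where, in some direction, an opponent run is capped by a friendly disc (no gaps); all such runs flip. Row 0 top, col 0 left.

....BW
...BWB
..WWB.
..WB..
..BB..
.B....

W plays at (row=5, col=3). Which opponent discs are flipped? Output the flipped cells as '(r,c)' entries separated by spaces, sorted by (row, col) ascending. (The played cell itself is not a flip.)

Answer: (3,3) (4,3)

Derivation:
Dir NW: opp run (4,2), next='.' -> no flip
Dir N: opp run (4,3) (3,3) capped by W -> flip
Dir NE: first cell '.' (not opp) -> no flip
Dir W: first cell '.' (not opp) -> no flip
Dir E: first cell '.' (not opp) -> no flip
Dir SW: edge -> no flip
Dir S: edge -> no flip
Dir SE: edge -> no flip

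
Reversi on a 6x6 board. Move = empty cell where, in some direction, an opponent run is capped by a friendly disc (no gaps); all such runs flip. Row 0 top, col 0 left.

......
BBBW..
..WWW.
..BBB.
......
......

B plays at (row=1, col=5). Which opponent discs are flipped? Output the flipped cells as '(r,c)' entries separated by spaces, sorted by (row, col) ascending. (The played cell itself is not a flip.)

Answer: (2,4)

Derivation:
Dir NW: first cell '.' (not opp) -> no flip
Dir N: first cell '.' (not opp) -> no flip
Dir NE: edge -> no flip
Dir W: first cell '.' (not opp) -> no flip
Dir E: edge -> no flip
Dir SW: opp run (2,4) capped by B -> flip
Dir S: first cell '.' (not opp) -> no flip
Dir SE: edge -> no flip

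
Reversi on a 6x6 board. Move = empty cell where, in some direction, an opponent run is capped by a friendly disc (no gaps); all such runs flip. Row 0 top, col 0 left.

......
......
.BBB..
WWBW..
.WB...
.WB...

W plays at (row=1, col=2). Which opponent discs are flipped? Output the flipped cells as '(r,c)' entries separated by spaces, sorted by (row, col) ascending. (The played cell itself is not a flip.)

Answer: (2,1)

Derivation:
Dir NW: first cell '.' (not opp) -> no flip
Dir N: first cell '.' (not opp) -> no flip
Dir NE: first cell '.' (not opp) -> no flip
Dir W: first cell '.' (not opp) -> no flip
Dir E: first cell '.' (not opp) -> no flip
Dir SW: opp run (2,1) capped by W -> flip
Dir S: opp run (2,2) (3,2) (4,2) (5,2), next=edge -> no flip
Dir SE: opp run (2,3), next='.' -> no flip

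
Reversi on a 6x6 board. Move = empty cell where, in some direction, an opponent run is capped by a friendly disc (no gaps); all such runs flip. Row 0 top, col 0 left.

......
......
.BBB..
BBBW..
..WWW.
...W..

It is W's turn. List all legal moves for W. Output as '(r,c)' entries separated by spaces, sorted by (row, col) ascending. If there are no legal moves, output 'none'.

(1,0): flips 2 -> legal
(1,1): flips 1 -> legal
(1,2): flips 2 -> legal
(1,3): flips 1 -> legal
(1,4): no bracket -> illegal
(2,0): flips 1 -> legal
(2,4): no bracket -> illegal
(3,4): no bracket -> illegal
(4,0): no bracket -> illegal
(4,1): no bracket -> illegal

Answer: (1,0) (1,1) (1,2) (1,3) (2,0)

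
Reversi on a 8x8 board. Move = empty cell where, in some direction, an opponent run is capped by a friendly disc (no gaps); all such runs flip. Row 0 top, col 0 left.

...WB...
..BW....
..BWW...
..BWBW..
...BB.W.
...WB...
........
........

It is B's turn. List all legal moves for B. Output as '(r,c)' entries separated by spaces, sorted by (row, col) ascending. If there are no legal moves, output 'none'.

Answer: (0,2) (1,4) (2,5) (2,6) (3,6) (5,2) (6,2) (6,3)

Derivation:
(0,2): flips 1 -> legal
(1,4): flips 3 -> legal
(1,5): no bracket -> illegal
(2,5): flips 2 -> legal
(2,6): flips 1 -> legal
(3,6): flips 1 -> legal
(3,7): no bracket -> illegal
(4,2): no bracket -> illegal
(4,5): no bracket -> illegal
(4,7): no bracket -> illegal
(5,2): flips 1 -> legal
(5,5): no bracket -> illegal
(5,6): no bracket -> illegal
(5,7): no bracket -> illegal
(6,2): flips 1 -> legal
(6,3): flips 1 -> legal
(6,4): no bracket -> illegal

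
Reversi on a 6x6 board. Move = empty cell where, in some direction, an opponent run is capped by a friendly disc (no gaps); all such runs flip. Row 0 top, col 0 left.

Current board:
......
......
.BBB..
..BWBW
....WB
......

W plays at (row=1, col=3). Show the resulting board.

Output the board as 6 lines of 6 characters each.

Answer: ......
...W..
.BBW..
..BWBW
....WB
......

Derivation:
Place W at (1,3); scan 8 dirs for brackets.
Dir NW: first cell '.' (not opp) -> no flip
Dir N: first cell '.' (not opp) -> no flip
Dir NE: first cell '.' (not opp) -> no flip
Dir W: first cell '.' (not opp) -> no flip
Dir E: first cell '.' (not opp) -> no flip
Dir SW: opp run (2,2), next='.' -> no flip
Dir S: opp run (2,3) capped by W -> flip
Dir SE: first cell '.' (not opp) -> no flip
All flips: (2,3)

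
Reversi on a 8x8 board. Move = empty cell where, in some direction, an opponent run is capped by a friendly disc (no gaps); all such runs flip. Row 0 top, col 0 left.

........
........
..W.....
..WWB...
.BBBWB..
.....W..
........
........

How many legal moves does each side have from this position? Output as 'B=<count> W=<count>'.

Answer: B=7 W=9

Derivation:
-- B to move --
(1,1): no bracket -> illegal
(1,2): flips 2 -> legal
(1,3): no bracket -> illegal
(2,1): flips 1 -> legal
(2,3): flips 2 -> legal
(2,4): flips 1 -> legal
(3,1): flips 2 -> legal
(3,5): no bracket -> illegal
(4,6): no bracket -> illegal
(5,3): no bracket -> illegal
(5,4): flips 1 -> legal
(5,6): no bracket -> illegal
(6,4): no bracket -> illegal
(6,5): flips 1 -> legal
(6,6): no bracket -> illegal
B mobility = 7
-- W to move --
(2,3): no bracket -> illegal
(2,4): flips 1 -> legal
(2,5): no bracket -> illegal
(3,0): no bracket -> illegal
(3,1): no bracket -> illegal
(3,5): flips 2 -> legal
(3,6): no bracket -> illegal
(4,0): flips 3 -> legal
(4,6): flips 1 -> legal
(5,0): flips 1 -> legal
(5,1): flips 1 -> legal
(5,2): flips 1 -> legal
(5,3): flips 1 -> legal
(5,4): flips 1 -> legal
(5,6): no bracket -> illegal
W mobility = 9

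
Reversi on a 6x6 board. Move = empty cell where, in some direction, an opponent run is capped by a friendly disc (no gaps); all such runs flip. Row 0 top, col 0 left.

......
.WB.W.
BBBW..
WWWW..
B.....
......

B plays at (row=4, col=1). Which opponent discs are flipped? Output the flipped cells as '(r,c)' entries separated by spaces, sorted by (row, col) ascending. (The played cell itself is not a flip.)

Answer: (3,1)

Derivation:
Dir NW: opp run (3,0), next=edge -> no flip
Dir N: opp run (3,1) capped by B -> flip
Dir NE: opp run (3,2) (2,3) (1,4), next='.' -> no flip
Dir W: first cell 'B' (not opp) -> no flip
Dir E: first cell '.' (not opp) -> no flip
Dir SW: first cell '.' (not opp) -> no flip
Dir S: first cell '.' (not opp) -> no flip
Dir SE: first cell '.' (not opp) -> no flip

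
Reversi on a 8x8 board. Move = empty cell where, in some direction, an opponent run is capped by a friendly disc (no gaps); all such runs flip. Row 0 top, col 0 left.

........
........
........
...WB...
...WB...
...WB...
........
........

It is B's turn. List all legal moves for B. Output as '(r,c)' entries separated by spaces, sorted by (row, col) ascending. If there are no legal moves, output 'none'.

Answer: (2,2) (3,2) (4,2) (5,2) (6,2)

Derivation:
(2,2): flips 1 -> legal
(2,3): no bracket -> illegal
(2,4): no bracket -> illegal
(3,2): flips 2 -> legal
(4,2): flips 1 -> legal
(5,2): flips 2 -> legal
(6,2): flips 1 -> legal
(6,3): no bracket -> illegal
(6,4): no bracket -> illegal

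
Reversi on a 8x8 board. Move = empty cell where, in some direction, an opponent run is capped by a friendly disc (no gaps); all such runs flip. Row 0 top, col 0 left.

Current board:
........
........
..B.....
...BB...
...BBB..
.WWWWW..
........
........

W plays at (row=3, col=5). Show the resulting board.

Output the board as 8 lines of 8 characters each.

Answer: ........
........
..B.....
...BBW..
...BWW..
.WWWWW..
........
........

Derivation:
Place W at (3,5); scan 8 dirs for brackets.
Dir NW: first cell '.' (not opp) -> no flip
Dir N: first cell '.' (not opp) -> no flip
Dir NE: first cell '.' (not opp) -> no flip
Dir W: opp run (3,4) (3,3), next='.' -> no flip
Dir E: first cell '.' (not opp) -> no flip
Dir SW: opp run (4,4) capped by W -> flip
Dir S: opp run (4,5) capped by W -> flip
Dir SE: first cell '.' (not opp) -> no flip
All flips: (4,4) (4,5)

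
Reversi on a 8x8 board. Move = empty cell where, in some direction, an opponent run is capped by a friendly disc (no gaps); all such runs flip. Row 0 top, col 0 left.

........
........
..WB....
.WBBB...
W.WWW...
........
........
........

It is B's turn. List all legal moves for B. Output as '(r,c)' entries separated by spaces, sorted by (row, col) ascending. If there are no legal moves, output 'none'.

(1,1): flips 1 -> legal
(1,2): flips 1 -> legal
(1,3): no bracket -> illegal
(2,0): no bracket -> illegal
(2,1): flips 1 -> legal
(3,0): flips 1 -> legal
(3,5): no bracket -> illegal
(4,1): no bracket -> illegal
(4,5): no bracket -> illegal
(5,0): no bracket -> illegal
(5,1): flips 1 -> legal
(5,2): flips 2 -> legal
(5,3): flips 1 -> legal
(5,4): flips 2 -> legal
(5,5): flips 1 -> legal

Answer: (1,1) (1,2) (2,1) (3,0) (5,1) (5,2) (5,3) (5,4) (5,5)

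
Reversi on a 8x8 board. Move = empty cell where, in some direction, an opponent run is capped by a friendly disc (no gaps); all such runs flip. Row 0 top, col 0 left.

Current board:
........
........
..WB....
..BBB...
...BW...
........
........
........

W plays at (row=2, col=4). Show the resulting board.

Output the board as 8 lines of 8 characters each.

Place W at (2,4); scan 8 dirs for brackets.
Dir NW: first cell '.' (not opp) -> no flip
Dir N: first cell '.' (not opp) -> no flip
Dir NE: first cell '.' (not opp) -> no flip
Dir W: opp run (2,3) capped by W -> flip
Dir E: first cell '.' (not opp) -> no flip
Dir SW: opp run (3,3), next='.' -> no flip
Dir S: opp run (3,4) capped by W -> flip
Dir SE: first cell '.' (not opp) -> no flip
All flips: (2,3) (3,4)

Answer: ........
........
..WWW...
..BBW...
...BW...
........
........
........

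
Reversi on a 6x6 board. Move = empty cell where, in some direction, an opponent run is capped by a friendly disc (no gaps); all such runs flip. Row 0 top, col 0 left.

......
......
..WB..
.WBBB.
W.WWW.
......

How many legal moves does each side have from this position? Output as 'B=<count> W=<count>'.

-- B to move --
(1,1): flips 1 -> legal
(1,2): flips 1 -> legal
(1,3): no bracket -> illegal
(2,0): no bracket -> illegal
(2,1): flips 1 -> legal
(3,0): flips 1 -> legal
(3,5): no bracket -> illegal
(4,1): no bracket -> illegal
(4,5): no bracket -> illegal
(5,0): no bracket -> illegal
(5,1): flips 1 -> legal
(5,2): flips 2 -> legal
(5,3): flips 1 -> legal
(5,4): flips 2 -> legal
(5,5): flips 1 -> legal
B mobility = 9
-- W to move --
(1,2): no bracket -> illegal
(1,3): flips 2 -> legal
(1,4): no bracket -> illegal
(2,1): flips 1 -> legal
(2,4): flips 3 -> legal
(2,5): flips 1 -> legal
(3,5): flips 3 -> legal
(4,1): no bracket -> illegal
(4,5): no bracket -> illegal
W mobility = 5

Answer: B=9 W=5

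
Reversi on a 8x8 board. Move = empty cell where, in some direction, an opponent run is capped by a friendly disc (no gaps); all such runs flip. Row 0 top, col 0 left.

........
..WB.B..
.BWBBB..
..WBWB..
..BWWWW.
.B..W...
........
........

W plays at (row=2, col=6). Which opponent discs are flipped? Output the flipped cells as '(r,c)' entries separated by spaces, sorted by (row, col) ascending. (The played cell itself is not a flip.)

Answer: (2,3) (2,4) (2,5) (3,5)

Derivation:
Dir NW: opp run (1,5), next='.' -> no flip
Dir N: first cell '.' (not opp) -> no flip
Dir NE: first cell '.' (not opp) -> no flip
Dir W: opp run (2,5) (2,4) (2,3) capped by W -> flip
Dir E: first cell '.' (not opp) -> no flip
Dir SW: opp run (3,5) capped by W -> flip
Dir S: first cell '.' (not opp) -> no flip
Dir SE: first cell '.' (not opp) -> no flip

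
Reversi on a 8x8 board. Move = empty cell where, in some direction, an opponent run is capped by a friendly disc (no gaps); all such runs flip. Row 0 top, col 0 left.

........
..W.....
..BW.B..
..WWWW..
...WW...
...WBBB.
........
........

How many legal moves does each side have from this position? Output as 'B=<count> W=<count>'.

Answer: B=6 W=8

Derivation:
-- B to move --
(0,1): no bracket -> illegal
(0,2): flips 1 -> legal
(0,3): no bracket -> illegal
(1,1): no bracket -> illegal
(1,3): no bracket -> illegal
(1,4): no bracket -> illegal
(2,1): flips 2 -> legal
(2,4): flips 3 -> legal
(2,6): no bracket -> illegal
(3,1): no bracket -> illegal
(3,6): no bracket -> illegal
(4,1): no bracket -> illegal
(4,2): flips 1 -> legal
(4,5): flips 1 -> legal
(4,6): no bracket -> illegal
(5,2): flips 3 -> legal
(6,2): no bracket -> illegal
(6,3): no bracket -> illegal
(6,4): no bracket -> illegal
B mobility = 6
-- W to move --
(1,1): flips 1 -> legal
(1,3): no bracket -> illegal
(1,4): no bracket -> illegal
(1,5): flips 1 -> legal
(1,6): flips 1 -> legal
(2,1): flips 1 -> legal
(2,4): no bracket -> illegal
(2,6): no bracket -> illegal
(3,1): no bracket -> illegal
(3,6): no bracket -> illegal
(4,5): no bracket -> illegal
(4,6): no bracket -> illegal
(4,7): no bracket -> illegal
(5,7): flips 3 -> legal
(6,3): no bracket -> illegal
(6,4): flips 1 -> legal
(6,5): flips 1 -> legal
(6,6): flips 1 -> legal
(6,7): no bracket -> illegal
W mobility = 8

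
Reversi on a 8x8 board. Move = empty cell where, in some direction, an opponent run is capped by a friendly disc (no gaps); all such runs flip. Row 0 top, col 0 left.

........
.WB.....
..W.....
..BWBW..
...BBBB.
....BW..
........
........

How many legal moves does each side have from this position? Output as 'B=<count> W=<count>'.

-- B to move --
(0,0): flips 3 -> legal
(0,1): no bracket -> illegal
(0,2): no bracket -> illegal
(1,0): flips 1 -> legal
(1,3): no bracket -> illegal
(2,0): no bracket -> illegal
(2,1): no bracket -> illegal
(2,3): flips 1 -> legal
(2,4): flips 1 -> legal
(2,5): flips 1 -> legal
(2,6): flips 1 -> legal
(3,1): no bracket -> illegal
(3,6): flips 1 -> legal
(4,2): no bracket -> illegal
(5,6): flips 1 -> legal
(6,4): flips 1 -> legal
(6,5): flips 1 -> legal
(6,6): flips 1 -> legal
B mobility = 11
-- W to move --
(0,1): no bracket -> illegal
(0,2): flips 1 -> legal
(0,3): no bracket -> illegal
(1,3): flips 1 -> legal
(2,1): no bracket -> illegal
(2,3): no bracket -> illegal
(2,4): no bracket -> illegal
(2,5): no bracket -> illegal
(3,1): flips 1 -> legal
(3,6): no bracket -> illegal
(3,7): flips 1 -> legal
(4,1): no bracket -> illegal
(4,2): flips 1 -> legal
(4,7): no bracket -> illegal
(5,2): no bracket -> illegal
(5,3): flips 3 -> legal
(5,6): no bracket -> illegal
(5,7): flips 1 -> legal
(6,3): no bracket -> illegal
(6,4): no bracket -> illegal
(6,5): no bracket -> illegal
W mobility = 7

Answer: B=11 W=7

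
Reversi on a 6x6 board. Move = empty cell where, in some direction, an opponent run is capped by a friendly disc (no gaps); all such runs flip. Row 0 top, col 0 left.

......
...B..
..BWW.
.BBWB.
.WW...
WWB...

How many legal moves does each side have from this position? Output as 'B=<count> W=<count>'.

-- B to move --
(1,2): flips 1 -> legal
(1,4): flips 2 -> legal
(1,5): no bracket -> illegal
(2,5): flips 2 -> legal
(3,0): flips 1 -> legal
(3,5): flips 1 -> legal
(4,0): no bracket -> illegal
(4,3): flips 2 -> legal
(4,4): flips 1 -> legal
(5,3): flips 1 -> legal
B mobility = 8
-- W to move --
(0,2): flips 1 -> legal
(0,3): flips 1 -> legal
(0,4): no bracket -> illegal
(1,1): flips 1 -> legal
(1,2): flips 2 -> legal
(1,4): no bracket -> illegal
(2,0): flips 1 -> legal
(2,1): flips 2 -> legal
(2,5): no bracket -> illegal
(3,0): flips 2 -> legal
(3,5): flips 1 -> legal
(4,0): no bracket -> illegal
(4,3): no bracket -> illegal
(4,4): flips 1 -> legal
(4,5): flips 1 -> legal
(5,3): flips 1 -> legal
W mobility = 11

Answer: B=8 W=11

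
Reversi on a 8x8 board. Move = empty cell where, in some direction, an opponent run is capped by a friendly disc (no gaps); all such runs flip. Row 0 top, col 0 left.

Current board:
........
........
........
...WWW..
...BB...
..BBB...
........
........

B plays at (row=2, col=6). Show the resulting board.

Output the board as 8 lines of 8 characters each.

Place B at (2,6); scan 8 dirs for brackets.
Dir NW: first cell '.' (not opp) -> no flip
Dir N: first cell '.' (not opp) -> no flip
Dir NE: first cell '.' (not opp) -> no flip
Dir W: first cell '.' (not opp) -> no flip
Dir E: first cell '.' (not opp) -> no flip
Dir SW: opp run (3,5) capped by B -> flip
Dir S: first cell '.' (not opp) -> no flip
Dir SE: first cell '.' (not opp) -> no flip
All flips: (3,5)

Answer: ........
........
......B.
...WWB..
...BB...
..BBB...
........
........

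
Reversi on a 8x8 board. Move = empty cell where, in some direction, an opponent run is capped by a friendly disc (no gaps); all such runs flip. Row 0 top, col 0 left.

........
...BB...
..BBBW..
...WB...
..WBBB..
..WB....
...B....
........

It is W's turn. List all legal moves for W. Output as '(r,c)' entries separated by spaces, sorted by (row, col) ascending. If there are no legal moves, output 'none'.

(0,2): no bracket -> illegal
(0,3): flips 3 -> legal
(0,4): no bracket -> illegal
(0,5): no bracket -> illegal
(1,1): flips 1 -> legal
(1,2): no bracket -> illegal
(1,5): flips 1 -> legal
(2,1): flips 3 -> legal
(3,1): no bracket -> illegal
(3,2): no bracket -> illegal
(3,5): flips 1 -> legal
(3,6): no bracket -> illegal
(4,6): flips 3 -> legal
(5,4): flips 1 -> legal
(5,5): flips 1 -> legal
(5,6): no bracket -> illegal
(6,2): no bracket -> illegal
(6,4): flips 1 -> legal
(7,2): no bracket -> illegal
(7,3): flips 3 -> legal
(7,4): flips 1 -> legal

Answer: (0,3) (1,1) (1,5) (2,1) (3,5) (4,6) (5,4) (5,5) (6,4) (7,3) (7,4)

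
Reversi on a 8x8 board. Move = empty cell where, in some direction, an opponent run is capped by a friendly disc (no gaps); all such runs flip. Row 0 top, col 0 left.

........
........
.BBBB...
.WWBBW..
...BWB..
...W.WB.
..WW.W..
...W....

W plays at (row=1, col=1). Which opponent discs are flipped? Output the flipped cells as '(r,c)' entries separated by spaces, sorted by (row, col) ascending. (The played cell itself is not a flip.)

Answer: (2,1) (2,2) (3,3)

Derivation:
Dir NW: first cell '.' (not opp) -> no flip
Dir N: first cell '.' (not opp) -> no flip
Dir NE: first cell '.' (not opp) -> no flip
Dir W: first cell '.' (not opp) -> no flip
Dir E: first cell '.' (not opp) -> no flip
Dir SW: first cell '.' (not opp) -> no flip
Dir S: opp run (2,1) capped by W -> flip
Dir SE: opp run (2,2) (3,3) capped by W -> flip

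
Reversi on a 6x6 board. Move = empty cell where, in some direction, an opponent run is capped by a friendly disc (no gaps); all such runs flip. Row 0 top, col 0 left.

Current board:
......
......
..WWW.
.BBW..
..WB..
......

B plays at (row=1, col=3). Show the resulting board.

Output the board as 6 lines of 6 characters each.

Place B at (1,3); scan 8 dirs for brackets.
Dir NW: first cell '.' (not opp) -> no flip
Dir N: first cell '.' (not opp) -> no flip
Dir NE: first cell '.' (not opp) -> no flip
Dir W: first cell '.' (not opp) -> no flip
Dir E: first cell '.' (not opp) -> no flip
Dir SW: opp run (2,2) capped by B -> flip
Dir S: opp run (2,3) (3,3) capped by B -> flip
Dir SE: opp run (2,4), next='.' -> no flip
All flips: (2,2) (2,3) (3,3)

Answer: ......
...B..
..BBW.
.BBB..
..WB..
......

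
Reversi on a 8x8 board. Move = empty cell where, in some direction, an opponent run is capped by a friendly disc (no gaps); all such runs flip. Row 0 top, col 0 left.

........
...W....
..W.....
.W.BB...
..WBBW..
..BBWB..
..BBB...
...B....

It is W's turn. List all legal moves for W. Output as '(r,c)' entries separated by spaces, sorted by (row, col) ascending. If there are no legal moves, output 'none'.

(2,3): flips 1 -> legal
(2,4): flips 3 -> legal
(2,5): no bracket -> illegal
(3,2): flips 1 -> legal
(3,5): no bracket -> illegal
(4,1): no bracket -> illegal
(4,6): no bracket -> illegal
(5,1): flips 2 -> legal
(5,6): flips 1 -> legal
(6,1): no bracket -> illegal
(6,5): flips 1 -> legal
(6,6): flips 3 -> legal
(7,1): no bracket -> illegal
(7,2): flips 3 -> legal
(7,4): flips 1 -> legal
(7,5): flips 2 -> legal

Answer: (2,3) (2,4) (3,2) (5,1) (5,6) (6,5) (6,6) (7,2) (7,4) (7,5)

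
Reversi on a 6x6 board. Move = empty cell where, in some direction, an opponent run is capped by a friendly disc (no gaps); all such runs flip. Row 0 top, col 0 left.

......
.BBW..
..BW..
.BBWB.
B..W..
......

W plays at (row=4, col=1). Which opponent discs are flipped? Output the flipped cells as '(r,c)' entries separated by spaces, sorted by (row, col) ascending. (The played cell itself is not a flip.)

Answer: (3,2)

Derivation:
Dir NW: first cell '.' (not opp) -> no flip
Dir N: opp run (3,1), next='.' -> no flip
Dir NE: opp run (3,2) capped by W -> flip
Dir W: opp run (4,0), next=edge -> no flip
Dir E: first cell '.' (not opp) -> no flip
Dir SW: first cell '.' (not opp) -> no flip
Dir S: first cell '.' (not opp) -> no flip
Dir SE: first cell '.' (not opp) -> no flip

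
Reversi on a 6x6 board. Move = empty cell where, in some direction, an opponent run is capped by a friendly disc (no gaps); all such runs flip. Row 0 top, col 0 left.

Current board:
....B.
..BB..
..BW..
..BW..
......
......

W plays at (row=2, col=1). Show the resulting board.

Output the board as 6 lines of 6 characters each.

Place W at (2,1); scan 8 dirs for brackets.
Dir NW: first cell '.' (not opp) -> no flip
Dir N: first cell '.' (not opp) -> no flip
Dir NE: opp run (1,2), next='.' -> no flip
Dir W: first cell '.' (not opp) -> no flip
Dir E: opp run (2,2) capped by W -> flip
Dir SW: first cell '.' (not opp) -> no flip
Dir S: first cell '.' (not opp) -> no flip
Dir SE: opp run (3,2), next='.' -> no flip
All flips: (2,2)

Answer: ....B.
..BB..
.WWW..
..BW..
......
......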